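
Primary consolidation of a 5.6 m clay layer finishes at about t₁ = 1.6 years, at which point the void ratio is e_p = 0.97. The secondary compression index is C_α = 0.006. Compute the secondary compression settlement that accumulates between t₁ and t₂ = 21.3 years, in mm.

S_s ≈ 19.2 mm

Secondary compression: S_s = C_α·H/(1+e_p)·log₁₀(t₂/t₁)
S_s = 0.006×5.6/(1+0.97)×log₁₀(21.3/1.6)
    = 0.01706 × 1.124 = 0.01918 m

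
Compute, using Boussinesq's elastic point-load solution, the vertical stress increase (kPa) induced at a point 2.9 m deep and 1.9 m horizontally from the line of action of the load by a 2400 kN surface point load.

Δσ_z ≈ 55.8 kPa

Boussinesq vertical stress below a point load on an elastic half-space:
Δσ_z = 3P/(2πz²) · [1 + (r/z)²]^(−5/2)
r/z = 1.9/2.9 = 0.65517; [1+(r/z)²]^(−5/2) = 0.40948.
Δσ_z = 3×2400/(2π×2.9²) × 0.40948 = 136.26 × 0.40948 = 55.8 kPa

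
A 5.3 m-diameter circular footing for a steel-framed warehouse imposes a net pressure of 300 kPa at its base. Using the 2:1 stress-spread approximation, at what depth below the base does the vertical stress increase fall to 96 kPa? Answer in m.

z ≈ 4.07 m

2:1 spreading — at depth z the loaded area has grown by z in each plan dimension:
qD²/(D+z)² = Δσ_z ⇒ z = D(√(q/Δσ_z) − 1) = 5.3×(√(300/96) − 1) = 4.069 m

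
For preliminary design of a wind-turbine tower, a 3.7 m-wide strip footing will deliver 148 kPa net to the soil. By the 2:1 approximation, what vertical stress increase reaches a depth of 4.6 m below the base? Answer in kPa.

By the 2:1 method the load spreads at 1 horizontal : 2 vertical, so at depth z the loaded area has grown by z in each plan dimension:
Δσ = qB/(B+z) = 148×3.7/(3.7+4.6) = 65.976 kPa

Δσ_z ≈ 66 kPa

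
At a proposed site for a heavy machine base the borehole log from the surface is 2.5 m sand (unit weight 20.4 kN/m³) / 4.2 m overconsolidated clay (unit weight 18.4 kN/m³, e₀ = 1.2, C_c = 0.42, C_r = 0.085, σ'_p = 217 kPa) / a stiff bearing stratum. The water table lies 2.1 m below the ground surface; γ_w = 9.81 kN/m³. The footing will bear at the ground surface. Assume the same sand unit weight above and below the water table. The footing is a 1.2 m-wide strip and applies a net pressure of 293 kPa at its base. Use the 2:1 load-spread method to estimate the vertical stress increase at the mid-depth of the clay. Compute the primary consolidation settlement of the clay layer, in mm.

S_c ≈ 46.4 mm

Mid-depth of clay below the ground surface: z = 2.5 + 4.2/2 = 4.6 m.
Total vertical stress at mid-clay: σ_v = 20.4×2.5 + 18.4×2.1 = 89.64 kPa.
Pore pressure: u = 9.81×(4.6 − 2.1) = 24.525 kPa.
Initial effective stress: σ'_0 = σ_v − u = 89.64 − 24.525 = 65.115 kPa.
Stress increase at mid-clay by the 2:1 spreading method:
Δσ = qB/(B+z) = 293×1.2/(1.2+4.6) = 60.621 kPa
Final effective stress: σ'_f = 65.115 + 60.621 = 125.74 kPa.
σ'_f = 125.74 ≤ σ'_p = 217 kPa, so the clay remains overconsolidated and only the recompression index applies:
S_c = C_r·H/(1+e₀)·log₁₀(σ'_f/σ'_0) = 0.085×4.2/2.2×log₁₀(125.74/65.115)
    = 0.16227 × 0.28579 = 0.04638 m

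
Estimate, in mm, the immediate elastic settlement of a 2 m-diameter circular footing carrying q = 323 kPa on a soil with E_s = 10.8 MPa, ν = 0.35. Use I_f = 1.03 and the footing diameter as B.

Immediate (elastic) settlement: S_e = q·B·(1−ν²)/E_s · I_f.
E_s = 10.8 MPa = 10800 kPa.
S_e = 323 × 2 × (1 − 0.35²) / 10800 × 1.03
    = 323 × 2 × 0.8775 / 10800 × 1.03
    = 0.05406 m = 54.06 mm

S_e ≈ 54.1 mm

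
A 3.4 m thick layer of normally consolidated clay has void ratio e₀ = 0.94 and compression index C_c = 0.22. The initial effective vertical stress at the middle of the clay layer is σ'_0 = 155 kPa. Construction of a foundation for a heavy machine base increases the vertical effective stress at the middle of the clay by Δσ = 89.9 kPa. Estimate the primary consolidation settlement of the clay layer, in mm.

S_c ≈ 76.6 mm

Final effective stress: σ'_f = σ'_0 + Δσ = 155 + 89.9 = 244.9 kPa.
Normally consolidated clay, so the full stress increment lies on the virgin compression line:
S_c = C_c·H/(1+e₀)·log₁₀(σ'_f/σ'_0) = 0.22×3.4/(1+0.94)×log₁₀(244.9/155)
    = 0.38557 × 0.19866 = 0.0766 m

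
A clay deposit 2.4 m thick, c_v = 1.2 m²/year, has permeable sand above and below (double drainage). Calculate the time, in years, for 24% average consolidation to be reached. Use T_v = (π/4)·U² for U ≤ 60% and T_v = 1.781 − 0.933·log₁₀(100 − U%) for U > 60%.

Drainage path length: H_d = H/2 = 1.2 m (double drainage).
U ≤ 60%: T_v = (π/4)·U² = (π/4)×0.24² = 0.045239.
t = T_v·H_d²/c_v = 0.045239×1.2²/1.2 = 0.05429 years.

t ≈ 0.0543 years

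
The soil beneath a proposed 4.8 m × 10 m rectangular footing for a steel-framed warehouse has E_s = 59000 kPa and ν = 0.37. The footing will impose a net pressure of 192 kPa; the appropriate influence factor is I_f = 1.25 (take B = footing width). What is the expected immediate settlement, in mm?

S_e ≈ 16.9 mm

Immediate (elastic) settlement: S_e = q·B·(1−ν²)/E_s · I_f.
S_e = 192 × 4.8 × (1 − 0.37²) / 59000 × 1.25
    = 192 × 4.8 × 0.8631 / 59000 × 1.25
    = 0.01685 m = 16.85 mm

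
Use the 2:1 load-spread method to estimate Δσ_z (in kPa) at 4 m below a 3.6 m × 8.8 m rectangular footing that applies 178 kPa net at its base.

By the 2:1 method the load spreads at 1 horizontal : 2 vertical, so at depth z the loaded area has grown by z in each plan dimension:
Δσ = qBL/((B+z)(L+z)) = 178×3.6×8.8/((3.6+4)(8.8+4)) = 57.967 kPa

Δσ_z ≈ 58 kPa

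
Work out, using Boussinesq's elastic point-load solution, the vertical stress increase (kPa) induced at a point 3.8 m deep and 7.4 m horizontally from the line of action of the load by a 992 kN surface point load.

Δσ_z ≈ 0.652 kPa

Boussinesq vertical stress below a point load on an elastic half-space:
Δσ_z = 3P/(2πz²) · [1 + (r/z)²]^(−5/2)
r/z = 7.4/3.8 = 1.9474; [1+(r/z)²]^(−5/2) = 0.019891.
Δσ_z = 3×992/(2π×3.8²) × 0.019891 = 32.801 × 0.019891 = 0.6524 kPa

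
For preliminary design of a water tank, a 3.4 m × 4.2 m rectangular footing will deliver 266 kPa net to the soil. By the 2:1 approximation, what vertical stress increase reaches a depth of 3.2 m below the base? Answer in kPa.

Δσ_z ≈ 77.8 kPa

By the 2:1 method the load spreads at 1 horizontal : 2 vertical, so at depth z the loaded area has grown by z in each plan dimension:
Δσ = qBL/((B+z)(L+z)) = 266×3.4×4.2/((3.4+3.2)(4.2+3.2)) = 77.774 kPa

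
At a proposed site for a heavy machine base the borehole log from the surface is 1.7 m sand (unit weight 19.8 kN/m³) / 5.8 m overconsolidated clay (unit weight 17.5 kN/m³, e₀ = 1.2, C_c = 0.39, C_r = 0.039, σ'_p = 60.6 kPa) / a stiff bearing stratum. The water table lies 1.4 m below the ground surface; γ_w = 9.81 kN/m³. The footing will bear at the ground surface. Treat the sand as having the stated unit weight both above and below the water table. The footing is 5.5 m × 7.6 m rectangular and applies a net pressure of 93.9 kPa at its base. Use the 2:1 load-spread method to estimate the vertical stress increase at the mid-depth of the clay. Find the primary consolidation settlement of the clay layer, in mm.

Mid-depth of clay below the ground surface: z = 1.7 + 5.8/2 = 4.6 m.
Total vertical stress at mid-clay: σ_v = 19.8×1.7 + 17.5×2.9 = 84.41 kPa.
Pore pressure: u = 9.81×(4.6 − 1.4) = 31.392 kPa.
Initial effective stress: σ'_0 = σ_v − u = 84.41 − 31.392 = 53.018 kPa.
Stress increase at mid-clay by the 2:1 spreading method:
Δσ = qBL/((B+z)(L+z)) = 93.9×5.5×7.6/((5.5+4.6)(7.6+4.6)) = 31.854 kPa
Final effective stress: σ'_f = 53.018 + 31.854 = 84.872 kPa.
σ'_f = 84.872 > σ'_p = 60.6 kPa, so the stress path crosses the preconsolidation pressure — recompression up to σ'_p, then virgin compression beyond:
S_c = H/(1+e₀)·[C_r·log₁₀(σ'_p/σ'_0) + C_c·log₁₀(σ'_f/σ'_p)]
    = 5.8/2.2 × [0.039×log₁₀(60.6/53.018) + 0.39×log₁₀(84.872/60.6)]
    = 2.6364 × [0.0022639 + 0.057054] = 0.1564 m

S_c ≈ 156 mm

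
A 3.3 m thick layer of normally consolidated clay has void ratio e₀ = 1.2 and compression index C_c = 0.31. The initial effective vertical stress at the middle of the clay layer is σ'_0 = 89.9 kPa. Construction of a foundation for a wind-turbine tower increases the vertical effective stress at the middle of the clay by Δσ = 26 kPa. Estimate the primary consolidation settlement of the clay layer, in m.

Final effective stress: σ'_f = σ'_0 + Δσ = 89.9 + 26 = 115.9 kPa.
Normally consolidated clay, so the full stress increment lies on the virgin compression line:
S_c = C_c·H/(1+e₀)·log₁₀(σ'_f/σ'_0) = 0.31×3.3/(1+1.2)×log₁₀(115.9/89.9)
    = 0.465 × 0.11032 = 0.0513 m

S_c ≈ 0.0513 m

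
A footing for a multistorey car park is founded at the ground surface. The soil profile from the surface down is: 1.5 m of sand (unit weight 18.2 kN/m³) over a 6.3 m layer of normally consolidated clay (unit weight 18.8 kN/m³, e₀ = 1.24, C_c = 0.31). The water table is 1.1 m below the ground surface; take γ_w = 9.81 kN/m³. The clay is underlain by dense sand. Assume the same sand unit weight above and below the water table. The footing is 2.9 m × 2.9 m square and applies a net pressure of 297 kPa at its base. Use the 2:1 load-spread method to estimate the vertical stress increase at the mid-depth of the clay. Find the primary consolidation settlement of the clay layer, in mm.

Mid-depth of clay below the ground surface: z = 1.5 + 6.3/2 = 4.65 m.
Total vertical stress at mid-clay: σ_v = 18.2×1.5 + 18.8×3.15 = 86.52 kPa.
Pore pressure: u = 9.81×(4.65 − 1.1) = 34.825 kPa.
Initial effective stress: σ'_0 = σ_v − u = 86.52 − 34.825 = 51.695 kPa.
Stress increase at mid-clay by the 2:1 spreading method:
Δσ = qBL/((B+z)(L+z)) = 297×2.9×2.9/((2.9+4.65)(2.9+4.65)) = 43.819 kPa
Final effective stress: σ'_f = σ'_0 + Δσ = 51.695 + 43.819 = 95.514 kPa.
Normally consolidated clay, so the full stress increment lies on the virgin compression line:
S_c = C_c·H/(1+e₀)·log₁₀(σ'_f/σ'_0) = 0.31×6.3/(1+1.24)×log₁₀(95.514/51.695)
    = 0.87187 × 0.26662 = 0.2325 m

S_c ≈ 232 mm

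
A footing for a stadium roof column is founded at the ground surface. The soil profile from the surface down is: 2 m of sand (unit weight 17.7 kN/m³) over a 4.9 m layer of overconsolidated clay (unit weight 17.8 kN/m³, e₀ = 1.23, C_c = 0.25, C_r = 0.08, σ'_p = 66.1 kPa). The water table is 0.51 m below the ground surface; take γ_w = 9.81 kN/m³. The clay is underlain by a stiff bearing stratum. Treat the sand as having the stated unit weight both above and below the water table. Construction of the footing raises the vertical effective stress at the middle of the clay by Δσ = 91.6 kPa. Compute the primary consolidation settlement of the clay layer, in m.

Mid-depth of clay below the ground surface: z = 2 + 4.9/2 = 4.45 m.
Total vertical stress at mid-clay: σ_v = 17.7×2 + 17.8×2.45 = 79.01 kPa.
Pore pressure: u = 9.81×(4.45 − 0.51) = 38.651 kPa.
Initial effective stress: σ'_0 = σ_v − u = 79.01 − 38.651 = 40.359 kPa.
Final effective stress: σ'_f = 40.359 + 91.6 = 131.96 kPa.
σ'_f = 131.96 > σ'_p = 66.1 kPa, so the stress path crosses the preconsolidation pressure — recompression up to σ'_p, then virgin compression beyond:
S_c = H/(1+e₀)·[C_r·log₁₀(σ'_p/σ'_0) + C_c·log₁₀(σ'_f/σ'_p)]
    = 4.9/2.23 × [0.08×log₁₀(66.1/40.359) + 0.25×log₁₀(131.96/66.1)]
    = 2.1973 × [0.017141 + 0.07506] = 0.2026 m

S_c ≈ 0.203 m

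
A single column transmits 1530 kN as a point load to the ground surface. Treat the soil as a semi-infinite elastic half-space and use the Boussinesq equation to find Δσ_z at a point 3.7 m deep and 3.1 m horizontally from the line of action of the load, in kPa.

Boussinesq vertical stress below a point load on an elastic half-space:
Δσ_z = 3P/(2πz²) · [1 + (r/z)²]^(−5/2)
r/z = 3.1/3.7 = 0.83784; [1+(r/z)²]^(−5/2) = 0.26462.
Δσ_z = 3×1530/(2π×3.7²) × 0.26462 = 53.362 × 0.26462 = 14.12 kPa

Δσ_z ≈ 14.1 kPa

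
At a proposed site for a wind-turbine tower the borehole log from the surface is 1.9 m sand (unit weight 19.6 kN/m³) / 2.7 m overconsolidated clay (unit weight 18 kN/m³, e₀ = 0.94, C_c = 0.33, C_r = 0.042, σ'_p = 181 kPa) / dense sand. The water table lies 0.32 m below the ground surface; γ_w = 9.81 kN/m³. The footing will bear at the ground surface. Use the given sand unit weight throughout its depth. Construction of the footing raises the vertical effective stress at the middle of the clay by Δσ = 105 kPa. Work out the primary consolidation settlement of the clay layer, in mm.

Mid-depth of clay below the ground surface: z = 1.9 + 2.7/2 = 3.25 m.
Total vertical stress at mid-clay: σ_v = 19.6×1.9 + 18×1.35 = 61.54 kPa.
Pore pressure: u = 9.81×(3.25 − 0.32) = 28.743 kPa.
Initial effective stress: σ'_0 = σ_v − u = 61.54 − 28.743 = 32.797 kPa.
Final effective stress: σ'_f = 32.797 + 105 = 137.8 kPa.
σ'_f = 137.8 ≤ σ'_p = 181 kPa, so the clay remains overconsolidated and only the recompression index applies:
S_c = C_r·H/(1+e₀)·log₁₀(σ'_f/σ'_0) = 0.042×2.7/1.94×log₁₀(137.8/32.797)
    = 0.058456 × 0.62342 = 0.03644 m

S_c ≈ 36.4 mm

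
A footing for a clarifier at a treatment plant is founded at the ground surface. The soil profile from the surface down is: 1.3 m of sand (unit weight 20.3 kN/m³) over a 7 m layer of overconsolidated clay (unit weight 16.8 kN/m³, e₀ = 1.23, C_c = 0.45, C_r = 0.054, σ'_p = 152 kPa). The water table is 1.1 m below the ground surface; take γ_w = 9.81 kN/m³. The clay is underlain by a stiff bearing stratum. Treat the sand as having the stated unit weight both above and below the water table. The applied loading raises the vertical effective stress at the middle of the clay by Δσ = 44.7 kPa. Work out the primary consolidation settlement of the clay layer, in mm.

S_c ≈ 47.8 mm

Mid-depth of clay below the ground surface: z = 1.3 + 7/2 = 4.8 m.
Total vertical stress at mid-clay: σ_v = 20.3×1.3 + 16.8×3.5 = 85.19 kPa.
Pore pressure: u = 9.81×(4.8 − 1.1) = 36.297 kPa.
Initial effective stress: σ'_0 = σ_v − u = 85.19 − 36.297 = 48.893 kPa.
Final effective stress: σ'_f = 48.893 + 44.7 = 93.593 kPa.
σ'_f = 93.593 ≤ σ'_p = 152 kPa, so the clay remains overconsolidated and only the recompression index applies:
S_c = C_r·H/(1+e₀)·log₁₀(σ'_f/σ'_0) = 0.054×7/2.23×log₁₀(93.593/48.893)
    = 0.16951 × 0.282 = 0.0478 m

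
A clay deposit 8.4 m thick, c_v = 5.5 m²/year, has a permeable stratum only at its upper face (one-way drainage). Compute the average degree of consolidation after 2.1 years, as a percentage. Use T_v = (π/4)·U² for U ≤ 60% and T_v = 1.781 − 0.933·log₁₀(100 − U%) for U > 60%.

Drainage path length: H_d = H = 8.4 m (single drainage).
T_v = c_v·t/H_d² = 5.5×2.1/8.4² = 0.16369.
T_v = 0.16369 corresponds to the U ≤ 60% branch:
U = √(4T_v/π) = 0.4565

U ≈ 45.7 %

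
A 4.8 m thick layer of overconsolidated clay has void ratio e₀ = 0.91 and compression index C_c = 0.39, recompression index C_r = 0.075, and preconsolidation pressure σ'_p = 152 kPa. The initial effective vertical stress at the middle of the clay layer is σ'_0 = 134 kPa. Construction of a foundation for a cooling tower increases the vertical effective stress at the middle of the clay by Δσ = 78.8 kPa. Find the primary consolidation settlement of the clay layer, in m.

Final effective stress: σ'_f = 134 + 78.8 = 212.8 kPa.
σ'_f = 212.8 > σ'_p = 152 kPa, so the stress path crosses the preconsolidation pressure — recompression up to σ'_p, then virgin compression beyond:
S_c = H/(1+e₀)·[C_r·log₁₀(σ'_p/σ'_0) + C_c·log₁₀(σ'_f/σ'_p)]
    = 4.8/1.91 × [0.075×log₁₀(152/134) + 0.39×log₁₀(212.8/152)]
    = 2.5131 × [0.0041054 + 0.05699] = 0.1535 m

S_c ≈ 0.154 m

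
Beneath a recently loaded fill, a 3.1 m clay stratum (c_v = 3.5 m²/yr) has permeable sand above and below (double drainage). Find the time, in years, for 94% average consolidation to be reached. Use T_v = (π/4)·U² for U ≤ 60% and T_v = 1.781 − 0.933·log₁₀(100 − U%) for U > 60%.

t ≈ 0.724 years

Drainage path length: H_d = H/2 = 1.55 m (double drainage).
U > 60%: T_v = 1.781 − 0.933·log₁₀(100 − 94) = 1.055.
t = T_v·H_d²/c_v = 1.055×1.55²/3.5 = 0.7242 years.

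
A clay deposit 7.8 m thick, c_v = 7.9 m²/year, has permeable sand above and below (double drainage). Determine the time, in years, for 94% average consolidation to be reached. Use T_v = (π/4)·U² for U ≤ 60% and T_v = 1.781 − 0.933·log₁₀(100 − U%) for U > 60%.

Drainage path length: H_d = H/2 = 3.9 m (double drainage).
U > 60%: T_v = 1.781 − 0.933·log₁₀(100 − 94) = 1.055.
t = T_v·H_d²/c_v = 1.055×3.9²/7.9 = 2.031 years.

t ≈ 2.03 years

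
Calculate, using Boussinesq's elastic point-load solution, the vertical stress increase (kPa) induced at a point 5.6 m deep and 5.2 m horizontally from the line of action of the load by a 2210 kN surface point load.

Δσ_z ≈ 7.11 kPa

Boussinesq vertical stress below a point load on an elastic half-space:
Δσ_z = 3P/(2πz²) · [1 + (r/z)²]^(−5/2)
r/z = 5.2/5.6 = 0.92857; [1+(r/z)²]^(−5/2) = 0.2113.
Δσ_z = 3×2210/(2π×5.6²) × 0.2113 = 33.648 × 0.2113 = 7.11 kPa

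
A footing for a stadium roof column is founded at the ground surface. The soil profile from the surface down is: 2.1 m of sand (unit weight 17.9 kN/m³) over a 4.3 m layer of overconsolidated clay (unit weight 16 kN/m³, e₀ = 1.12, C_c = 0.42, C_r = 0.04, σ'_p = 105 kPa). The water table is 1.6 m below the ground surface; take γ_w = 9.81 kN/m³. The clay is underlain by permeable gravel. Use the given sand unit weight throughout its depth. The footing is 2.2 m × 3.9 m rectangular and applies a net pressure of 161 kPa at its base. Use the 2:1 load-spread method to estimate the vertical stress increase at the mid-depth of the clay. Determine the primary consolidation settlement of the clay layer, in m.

S_c ≈ 0.0159 m

Mid-depth of clay below the ground surface: z = 2.1 + 4.3/2 = 4.25 m.
Total vertical stress at mid-clay: σ_v = 17.9×2.1 + 16×2.15 = 71.99 kPa.
Pore pressure: u = 9.81×(4.25 − 1.6) = 25.997 kPa.
Initial effective stress: σ'_0 = σ_v − u = 71.99 − 25.997 = 45.993 kPa.
Stress increase at mid-clay by the 2:1 spreading method:
Δσ = qBL/((B+z)(L+z)) = 161×2.2×3.9/((2.2+4.25)(3.9+4.25)) = 26.278 kPa
Final effective stress: σ'_f = 45.993 + 26.278 = 72.271 kPa.
σ'_f = 72.271 ≤ σ'_p = 105 kPa, so the clay remains overconsolidated and only the recompression index applies:
S_c = C_r·H/(1+e₀)·log₁₀(σ'_f/σ'_0) = 0.04×4.3/2.12×log₁₀(72.271/45.993)
    = 0.081132 × 0.19627 = 0.01592 m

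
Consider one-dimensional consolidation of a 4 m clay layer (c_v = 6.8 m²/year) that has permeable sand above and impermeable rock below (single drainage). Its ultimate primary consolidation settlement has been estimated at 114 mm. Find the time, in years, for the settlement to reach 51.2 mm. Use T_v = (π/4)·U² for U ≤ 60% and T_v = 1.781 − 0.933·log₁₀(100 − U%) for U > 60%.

Drainage path length: H_d = H = 4 m (single drainage).
U = S(t)/S_ult = 51.2/114 = 0.4491.
U ≤ 60%: T_v = (π/4)·U² = (π/4)×0.44912² = 0.15842.
t = T_v·H_d²/c_v = 0.15842×4²/6.8 = 0.3728 years.

t ≈ 0.373 years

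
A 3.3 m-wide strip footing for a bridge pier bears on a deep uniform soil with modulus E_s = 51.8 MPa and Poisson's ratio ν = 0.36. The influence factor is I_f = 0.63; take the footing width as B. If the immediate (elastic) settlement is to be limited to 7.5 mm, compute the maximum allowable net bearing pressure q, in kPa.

q ≈ 215 kPa

E_s = 51.8 MPa = 51800 kPa.
S_e = q·B·(1−ν²)/E_s · I_f  ⇒  q = S_e·E_s / (B·(1−ν²)·I_f).
q = 0.0075 × 51800 / (3.3 × 0.8704 × 0.63) = 214.7 kPa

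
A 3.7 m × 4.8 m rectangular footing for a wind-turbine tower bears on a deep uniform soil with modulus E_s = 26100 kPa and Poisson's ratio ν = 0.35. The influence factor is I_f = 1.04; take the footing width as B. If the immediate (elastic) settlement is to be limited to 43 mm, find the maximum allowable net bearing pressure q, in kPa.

S_e = q·B·(1−ν²)/E_s · I_f  ⇒  q = S_e·E_s / (B·(1−ν²)·I_f).
q = 0.043 × 26100 / (3.7 × 0.8775 × 1.04) = 332.4 kPa

q ≈ 332 kPa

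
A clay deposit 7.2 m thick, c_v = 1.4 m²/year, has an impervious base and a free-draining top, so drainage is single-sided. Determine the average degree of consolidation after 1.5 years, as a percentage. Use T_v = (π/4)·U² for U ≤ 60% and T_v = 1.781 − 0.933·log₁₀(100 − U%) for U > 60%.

U ≈ 22.7 %

Drainage path length: H_d = H = 7.2 m (single drainage).
T_v = c_v·t/H_d² = 1.4×1.5/7.2² = 0.040509.
T_v = 0.040509 corresponds to the U ≤ 60% branch:
U = √(4T_v/π) = 0.2271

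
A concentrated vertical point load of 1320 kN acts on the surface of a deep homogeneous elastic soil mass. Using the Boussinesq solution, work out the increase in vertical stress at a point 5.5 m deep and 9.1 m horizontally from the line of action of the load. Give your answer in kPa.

Boussinesq vertical stress below a point load on an elastic half-space:
Δσ_z = 3P/(2πz²) · [1 + (r/z)²]^(−5/2)
r/z = 9.1/5.5 = 1.6545; [1+(r/z)²]^(−5/2) = 0.037029.
Δσ_z = 3×1320/(2π×5.5²) × 0.037029 = 20.835 × 0.037029 = 0.7715 kPa

Δσ_z ≈ 0.771 kPa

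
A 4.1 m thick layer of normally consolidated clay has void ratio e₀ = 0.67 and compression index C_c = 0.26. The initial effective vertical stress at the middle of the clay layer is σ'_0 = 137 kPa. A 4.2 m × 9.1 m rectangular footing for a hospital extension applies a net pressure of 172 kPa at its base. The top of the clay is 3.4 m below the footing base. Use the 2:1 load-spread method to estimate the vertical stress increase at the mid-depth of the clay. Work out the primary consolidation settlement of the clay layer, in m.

Mid-depth of clay below the footing base: z = 3.4 + 4.1/2 = 5.45 m.
Stress increase at mid-clay by the 2:1 spreading method:
Δσ = qBL/((B+z)(L+z)) = 172×4.2×9.1/((4.2+5.45)(9.1+5.45)) = 46.82 kPa
Final effective stress: σ'_f = σ'_0 + Δσ = 137 + 46.82 = 183.82 kPa.
Normally consolidated clay, so the full stress increment lies on the virgin compression line:
S_c = C_c·H/(1+e₀)·log₁₀(σ'_f/σ'_0) = 0.26×4.1/(1+0.67)×log₁₀(183.82/137)
    = 0.63832 × 0.12767 = 0.08149 m

S_c ≈ 0.0815 m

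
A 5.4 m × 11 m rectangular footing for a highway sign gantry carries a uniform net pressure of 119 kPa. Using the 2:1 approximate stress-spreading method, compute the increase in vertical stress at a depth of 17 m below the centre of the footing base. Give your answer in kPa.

By the 2:1 method the load spreads at 1 horizontal : 2 vertical, so at depth z the loaded area has grown by z in each plan dimension:
Δσ = qBL/((B+z)(L+z)) = 119×5.4×11/((5.4+17)(11+17)) = 11.27 kPa

Δσ_z ≈ 11.3 kPa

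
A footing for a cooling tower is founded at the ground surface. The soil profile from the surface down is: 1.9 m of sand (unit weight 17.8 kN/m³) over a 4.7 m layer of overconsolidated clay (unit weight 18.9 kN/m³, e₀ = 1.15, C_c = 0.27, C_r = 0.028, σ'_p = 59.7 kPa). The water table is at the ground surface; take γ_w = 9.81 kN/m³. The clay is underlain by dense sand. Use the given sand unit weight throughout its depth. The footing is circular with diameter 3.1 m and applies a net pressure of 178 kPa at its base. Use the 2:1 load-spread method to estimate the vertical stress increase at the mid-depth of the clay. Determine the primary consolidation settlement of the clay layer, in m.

Mid-depth of clay below the ground surface: z = 1.9 + 4.7/2 = 4.25 m.
Total vertical stress at mid-clay: σ_v = 17.8×1.9 + 18.9×2.35 = 78.235 kPa.
Pore pressure: u = 9.81×(4.25 − 0) = 41.693 kPa.
Initial effective stress: σ'_0 = σ_v − u = 78.235 − 41.693 = 36.542 kPa.
Stress increase at mid-clay by the 2:1 spreading method:
Δσ ≈ qD²/(D+z)² = 178×3.1²/(3.1+4.25)² = 31.664 kPa
Final effective stress: σ'_f = 36.542 + 31.664 = 68.206 kPa.
σ'_f = 68.206 > σ'_p = 59.7 kPa, so the stress path crosses the preconsolidation pressure — recompression up to σ'_p, then virgin compression beyond:
S_c = H/(1+e₀)·[C_r·log₁₀(σ'_p/σ'_0) + C_c·log₁₀(σ'_f/σ'_p)]
    = 4.7/2.15 × [0.028×log₁₀(59.7/36.542) + 0.27×log₁₀(68.206/59.7)]
    = 2.186 × [0.0059691 + 0.015619] = 0.04719 m

S_c ≈ 0.0472 m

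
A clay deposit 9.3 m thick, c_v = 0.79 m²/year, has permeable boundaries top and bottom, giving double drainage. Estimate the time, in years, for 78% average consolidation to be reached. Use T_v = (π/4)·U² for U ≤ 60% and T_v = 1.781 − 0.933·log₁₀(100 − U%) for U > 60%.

t ≈ 14.5 years

Drainage path length: H_d = H/2 = 4.65 m (double drainage).
U > 60%: T_v = 1.781 − 0.933·log₁₀(100 − 78) = 0.52852.
t = T_v·H_d²/c_v = 0.52852×4.65²/0.79 = 14.47 years.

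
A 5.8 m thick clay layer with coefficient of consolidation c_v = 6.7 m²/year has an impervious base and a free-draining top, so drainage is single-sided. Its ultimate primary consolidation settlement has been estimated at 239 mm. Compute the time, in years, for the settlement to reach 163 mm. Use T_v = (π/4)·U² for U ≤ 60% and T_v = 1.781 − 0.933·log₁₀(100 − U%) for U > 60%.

t ≈ 1.9 years

Drainage path length: H_d = H = 5.8 m (single drainage).
U = S(t)/S_ult = 163/239 = 0.682.
U > 60%: T_v = 1.781 − 0.933·log₁₀(100 − 68.201) = 0.37925.
t = T_v·H_d²/c_v = 0.37925×5.8²/6.7 = 1.904 years.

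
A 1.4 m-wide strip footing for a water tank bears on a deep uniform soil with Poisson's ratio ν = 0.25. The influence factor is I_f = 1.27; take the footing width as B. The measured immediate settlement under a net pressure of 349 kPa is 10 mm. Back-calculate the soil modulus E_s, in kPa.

E_s ≈ 58200 kPa

S_e = q·B·(1−ν²)/E_s · I_f  ⇒  E_s = q·B·(1−ν²)·I_f / S_e.
E_s = 349 × 1.4 × 0.9375 × 1.27 / 0.01 = 58170 kPa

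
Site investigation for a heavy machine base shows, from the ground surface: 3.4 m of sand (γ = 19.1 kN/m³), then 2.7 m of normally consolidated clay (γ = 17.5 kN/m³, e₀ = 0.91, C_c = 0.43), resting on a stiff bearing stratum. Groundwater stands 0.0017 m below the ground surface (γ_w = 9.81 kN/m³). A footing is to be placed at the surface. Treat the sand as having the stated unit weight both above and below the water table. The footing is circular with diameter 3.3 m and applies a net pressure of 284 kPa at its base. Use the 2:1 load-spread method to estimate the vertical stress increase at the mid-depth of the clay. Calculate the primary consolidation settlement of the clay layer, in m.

S_c ≈ 0.2 m

Mid-depth of clay below the ground surface: z = 3.4 + 2.7/2 = 4.75 m.
Total vertical stress at mid-clay: σ_v = 19.1×3.4 + 17.5×1.35 = 88.565 kPa.
Pore pressure: u = 9.81×(4.75 − 0.0017) = 46.578 kPa.
Initial effective stress: σ'_0 = σ_v − u = 88.565 − 46.578 = 41.987 kPa.
Stress increase at mid-clay by the 2:1 spreading method:
Δσ ≈ qD²/(D+z)² = 284×3.3²/(3.3+4.75)² = 47.726 kPa
Final effective stress: σ'_f = σ'_0 + Δσ = 41.987 + 47.726 = 89.713 kPa.
Normally consolidated clay, so the full stress increment lies on the virgin compression line:
S_c = C_c·H/(1+e₀)·log₁₀(σ'_f/σ'_0) = 0.43×2.7/(1+0.91)×log₁₀(89.713/41.987)
    = 0.60785 × 0.32974 = 0.2004 m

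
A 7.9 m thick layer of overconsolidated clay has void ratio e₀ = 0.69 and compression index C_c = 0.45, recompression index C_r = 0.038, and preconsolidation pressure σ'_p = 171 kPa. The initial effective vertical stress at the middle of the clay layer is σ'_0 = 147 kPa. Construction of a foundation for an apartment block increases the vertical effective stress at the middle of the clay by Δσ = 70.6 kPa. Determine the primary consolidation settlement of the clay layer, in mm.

Final effective stress: σ'_f = 147 + 70.6 = 217.6 kPa.
σ'_f = 217.6 > σ'_p = 171 kPa, so the stress path crosses the preconsolidation pressure — recompression up to σ'_p, then virgin compression beyond:
S_c = H/(1+e₀)·[C_r·log₁₀(σ'_p/σ'_0) + C_c·log₁₀(σ'_f/σ'_p)]
    = 7.9/1.69 × [0.038×log₁₀(171/147) + 0.45×log₁₀(217.6/171)]
    = 4.6746 × [0.0024958 + 0.047098] = 0.2318 m

S_c ≈ 232 mm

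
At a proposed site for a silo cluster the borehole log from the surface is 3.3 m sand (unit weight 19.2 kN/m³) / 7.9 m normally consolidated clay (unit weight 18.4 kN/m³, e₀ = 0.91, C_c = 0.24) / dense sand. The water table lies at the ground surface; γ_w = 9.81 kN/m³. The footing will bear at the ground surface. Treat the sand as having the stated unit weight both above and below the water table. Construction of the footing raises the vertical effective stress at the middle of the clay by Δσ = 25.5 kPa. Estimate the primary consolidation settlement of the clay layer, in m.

Mid-depth of clay below the ground surface: z = 3.3 + 7.9/2 = 7.25 m.
Total vertical stress at mid-clay: σ_v = 19.2×3.3 + 18.4×3.95 = 136.04 kPa.
Pore pressure: u = 9.81×(7.25 − 0) = 71.123 kPa.
Initial effective stress: σ'_0 = σ_v − u = 136.04 − 71.123 = 64.917 kPa.
Final effective stress: σ'_f = σ'_0 + Δσ = 64.917 + 25.5 = 90.417 kPa.
Normally consolidated clay, so the full stress increment lies on the virgin compression line:
S_c = C_c·H/(1+e₀)·log₁₀(σ'_f/σ'_0) = 0.24×7.9/(1+0.91)×log₁₀(90.417/64.917)
    = 0.99267 × 0.14389 = 0.1428 m

S_c ≈ 0.143 m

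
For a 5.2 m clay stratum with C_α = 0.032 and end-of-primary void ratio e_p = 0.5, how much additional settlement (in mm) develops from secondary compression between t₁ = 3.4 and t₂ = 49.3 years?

Secondary compression: S_s = C_α·H/(1+e_p)·log₁₀(t₂/t₁)
S_s = 0.032×5.2/(1+0.5)×log₁₀(49.3/3.4)
    = 0.1109 × 1.161 = 0.1288 m

S_s ≈ 129 mm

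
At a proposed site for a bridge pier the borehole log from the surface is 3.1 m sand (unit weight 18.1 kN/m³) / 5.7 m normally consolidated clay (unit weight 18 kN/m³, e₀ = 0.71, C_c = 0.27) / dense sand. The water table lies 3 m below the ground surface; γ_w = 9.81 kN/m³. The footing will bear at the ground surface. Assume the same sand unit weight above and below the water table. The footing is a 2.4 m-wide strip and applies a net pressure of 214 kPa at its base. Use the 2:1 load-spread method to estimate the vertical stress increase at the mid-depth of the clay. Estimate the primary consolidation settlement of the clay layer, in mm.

S_c ≈ 226 mm

Mid-depth of clay below the ground surface: z = 3.1 + 5.7/2 = 5.95 m.
Total vertical stress at mid-clay: σ_v = 18.1×3.1 + 18×2.85 = 107.41 kPa.
Pore pressure: u = 9.81×(5.95 − 3) = 28.94 kPa.
Initial effective stress: σ'_0 = σ_v − u = 107.41 − 28.94 = 78.47 kPa.
Stress increase at mid-clay by the 2:1 spreading method:
Δσ = qB/(B+z) = 214×2.4/(2.4+5.95) = 61.509 kPa
Final effective stress: σ'_f = σ'_0 + Δσ = 78.47 + 61.509 = 139.98 kPa.
Normally consolidated clay, so the full stress increment lies on the virgin compression line:
S_c = C_c·H/(1+e₀)·log₁₀(σ'_f/σ'_0) = 0.27×5.7/(1+0.71)×log₁₀(139.98/78.47)
    = 0.9 × 0.25136 = 0.2262 m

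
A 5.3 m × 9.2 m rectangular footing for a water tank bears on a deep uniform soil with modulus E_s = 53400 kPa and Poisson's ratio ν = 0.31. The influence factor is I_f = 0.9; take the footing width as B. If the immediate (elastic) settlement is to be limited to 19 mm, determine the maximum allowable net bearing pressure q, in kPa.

q ≈ 235 kPa

S_e = q·B·(1−ν²)/E_s · I_f  ⇒  q = S_e·E_s / (B·(1−ν²)·I_f).
q = 0.019 × 53400 / (5.3 × 0.9039 × 0.9) = 235.3 kPa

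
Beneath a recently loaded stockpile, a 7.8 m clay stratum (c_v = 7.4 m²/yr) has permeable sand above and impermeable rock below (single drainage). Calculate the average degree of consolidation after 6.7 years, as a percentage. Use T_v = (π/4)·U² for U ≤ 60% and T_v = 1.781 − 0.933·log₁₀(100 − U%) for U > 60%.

Drainage path length: H_d = H = 7.8 m (single drainage).
T_v = c_v·t/H_d² = 7.4×6.7/7.8² = 0.81492.
T_v = 0.81492 corresponds to the U > 60% branch:
U = 1 − 10^((1.781 − T_v)/0.933)/100 = 0.8915

U ≈ 89.1 %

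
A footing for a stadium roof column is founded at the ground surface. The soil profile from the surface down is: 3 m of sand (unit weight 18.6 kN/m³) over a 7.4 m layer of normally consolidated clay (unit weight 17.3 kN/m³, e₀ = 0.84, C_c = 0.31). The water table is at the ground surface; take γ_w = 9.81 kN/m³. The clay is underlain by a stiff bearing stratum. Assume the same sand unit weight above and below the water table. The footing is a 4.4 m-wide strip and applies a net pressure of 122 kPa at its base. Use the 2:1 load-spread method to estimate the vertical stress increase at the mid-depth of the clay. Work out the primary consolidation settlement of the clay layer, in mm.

Mid-depth of clay below the ground surface: z = 3 + 7.4/2 = 6.7 m.
Total vertical stress at mid-clay: σ_v = 18.6×3 + 17.3×3.7 = 119.81 kPa.
Pore pressure: u = 9.81×(6.7 − 0) = 65.727 kPa.
Initial effective stress: σ'_0 = σ_v − u = 119.81 − 65.727 = 54.083 kPa.
Stress increase at mid-clay by the 2:1 spreading method:
Δσ = qB/(B+z) = 122×4.4/(4.4+6.7) = 48.36 kPa
Final effective stress: σ'_f = σ'_0 + Δσ = 54.083 + 48.36 = 102.44 kPa.
Normally consolidated clay, so the full stress increment lies on the virgin compression line:
S_c = C_c·H/(1+e₀)·log₁₀(σ'_f/σ'_0) = 0.31×7.4/(1+0.84)×log₁₀(102.44/54.083)
    = 1.2467 × 0.27741 = 0.3458 m

S_c ≈ 346 mm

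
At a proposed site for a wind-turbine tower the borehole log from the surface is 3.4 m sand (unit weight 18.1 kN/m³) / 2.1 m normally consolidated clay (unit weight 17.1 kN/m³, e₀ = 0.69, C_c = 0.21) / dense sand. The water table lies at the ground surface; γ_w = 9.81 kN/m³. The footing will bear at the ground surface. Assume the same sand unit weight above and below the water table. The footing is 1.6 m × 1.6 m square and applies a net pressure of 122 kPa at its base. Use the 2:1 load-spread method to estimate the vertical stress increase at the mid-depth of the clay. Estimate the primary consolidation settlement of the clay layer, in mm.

Mid-depth of clay below the ground surface: z = 3.4 + 2.1/2 = 4.45 m.
Total vertical stress at mid-clay: σ_v = 18.1×3.4 + 17.1×1.05 = 79.495 kPa.
Pore pressure: u = 9.81×(4.45 − 0) = 43.655 kPa.
Initial effective stress: σ'_0 = σ_v − u = 79.495 − 43.655 = 35.84 kPa.
Stress increase at mid-clay by the 2:1 spreading method:
Δσ = qBL/((B+z)(L+z)) = 122×1.6×1.6/((1.6+4.45)(1.6+4.45)) = 8.5328 kPa
Final effective stress: σ'_f = σ'_0 + Δσ = 35.84 + 8.5328 = 44.373 kPa.
Normally consolidated clay, so the full stress increment lies on the virgin compression line:
S_c = C_c·H/(1+e₀)·log₁₀(σ'_f/σ'_0) = 0.21×2.1/(1+0.69)×log₁₀(44.373/35.84)
    = 0.26095 × 0.092751 = 0.0242 m

S_c ≈ 24.2 mm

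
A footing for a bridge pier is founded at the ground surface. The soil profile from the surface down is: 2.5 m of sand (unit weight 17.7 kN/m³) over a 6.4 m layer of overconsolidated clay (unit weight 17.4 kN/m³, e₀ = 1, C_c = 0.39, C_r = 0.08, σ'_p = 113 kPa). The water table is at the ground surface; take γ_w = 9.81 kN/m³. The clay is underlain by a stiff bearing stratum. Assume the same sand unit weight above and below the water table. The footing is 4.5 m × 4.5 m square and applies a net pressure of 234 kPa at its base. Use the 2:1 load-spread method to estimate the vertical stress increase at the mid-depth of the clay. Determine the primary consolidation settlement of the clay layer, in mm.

S_c ≈ 79 mm

Mid-depth of clay below the ground surface: z = 2.5 + 6.4/2 = 5.7 m.
Total vertical stress at mid-clay: σ_v = 17.7×2.5 + 17.4×3.2 = 99.93 kPa.
Pore pressure: u = 9.81×(5.7 − 0) = 55.917 kPa.
Initial effective stress: σ'_0 = σ_v − u = 99.93 − 55.917 = 44.013 kPa.
Stress increase at mid-clay by the 2:1 spreading method:
Δσ = qBL/((B+z)(L+z)) = 234×4.5×4.5/((4.5+5.7)(4.5+5.7)) = 45.545 kPa
Final effective stress: σ'_f = 44.013 + 45.545 = 89.558 kPa.
σ'_f = 89.558 ≤ σ'_p = 113 kPa, so the clay remains overconsolidated and only the recompression index applies:
S_c = C_r·H/(1+e₀)·log₁₀(σ'_f/σ'_0) = 0.08×6.4/2×log₁₀(89.558/44.013)
    = 0.256 × 0.30852 = 0.07898 m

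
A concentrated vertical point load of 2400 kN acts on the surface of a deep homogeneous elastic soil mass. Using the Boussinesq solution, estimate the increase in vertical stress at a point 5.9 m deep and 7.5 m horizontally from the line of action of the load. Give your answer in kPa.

Boussinesq vertical stress below a point load on an elastic half-space:
Δσ_z = 3P/(2πz²) · [1 + (r/z)²]^(−5/2)
r/z = 7.5/5.9 = 1.2712; [1+(r/z)²]^(−5/2) = 0.090353.
Δσ_z = 3×2400/(2π×5.9²) × 0.090353 = 32.919 × 0.090353 = 2.974 kPa

Δσ_z ≈ 2.97 kPa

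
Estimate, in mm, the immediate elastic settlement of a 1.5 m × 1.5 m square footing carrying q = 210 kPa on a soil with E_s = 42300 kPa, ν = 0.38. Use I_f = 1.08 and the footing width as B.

S_e ≈ 6.88 mm

Immediate (elastic) settlement: S_e = q·B·(1−ν²)/E_s · I_f.
S_e = 210 × 1.5 × (1 − 0.38²) / 42300 × 1.08
    = 210 × 1.5 × 0.8556 / 42300 × 1.08
    = 0.006881 m = 6.881 mm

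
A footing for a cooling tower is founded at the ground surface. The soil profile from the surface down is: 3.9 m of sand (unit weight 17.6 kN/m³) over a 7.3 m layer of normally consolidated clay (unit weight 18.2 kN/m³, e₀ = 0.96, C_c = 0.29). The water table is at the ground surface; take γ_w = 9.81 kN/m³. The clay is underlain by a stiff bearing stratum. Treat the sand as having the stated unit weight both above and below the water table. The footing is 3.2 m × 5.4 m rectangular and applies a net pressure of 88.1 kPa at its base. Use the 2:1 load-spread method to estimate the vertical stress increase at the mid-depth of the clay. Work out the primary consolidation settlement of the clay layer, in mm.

S_c ≈ 77.3 mm

Mid-depth of clay below the ground surface: z = 3.9 + 7.3/2 = 7.55 m.
Total vertical stress at mid-clay: σ_v = 17.6×3.9 + 18.2×3.65 = 135.07 kPa.
Pore pressure: u = 9.81×(7.55 − 0) = 74.066 kPa.
Initial effective stress: σ'_0 = σ_v − u = 135.07 − 74.066 = 61.004 kPa.
Stress increase at mid-clay by the 2:1 spreading method:
Δσ = qBL/((B+z)(L+z)) = 88.1×3.2×5.4/((3.2+7.55)(5.4+7.55)) = 10.936 kPa
Final effective stress: σ'_f = σ'_0 + Δσ = 61.004 + 10.936 = 71.94 kPa.
Normally consolidated clay, so the full stress increment lies on the virgin compression line:
S_c = C_c·H/(1+e₀)·log₁₀(σ'_f/σ'_0) = 0.29×7.3/(1+0.96)×log₁₀(71.94/61.004)
    = 1.0801 × 0.071612 = 0.07735 m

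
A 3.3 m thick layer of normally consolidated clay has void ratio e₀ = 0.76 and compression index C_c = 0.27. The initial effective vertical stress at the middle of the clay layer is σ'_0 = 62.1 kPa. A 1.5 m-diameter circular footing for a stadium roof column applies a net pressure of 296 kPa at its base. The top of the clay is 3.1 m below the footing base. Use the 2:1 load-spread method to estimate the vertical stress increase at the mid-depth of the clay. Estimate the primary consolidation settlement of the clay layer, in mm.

Mid-depth of clay below the footing base: z = 3.1 + 3.3/2 = 4.75 m.
Stress increase at mid-clay by the 2:1 spreading method:
Δσ ≈ qD²/(D+z)² = 296×1.5²/(1.5+4.75)² = 17.05 kPa
Final effective stress: σ'_f = σ'_0 + Δσ = 62.1 + 17.05 = 79.15 kPa.
Normally consolidated clay, so the full stress increment lies on the virgin compression line:
S_c = C_c·H/(1+e₀)·log₁₀(σ'_f/σ'_0) = 0.27×3.3/(1+0.76)×log₁₀(79.15/62.1)
    = 0.50625 × 0.10536 = 0.05334 m

S_c ≈ 53.3 mm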